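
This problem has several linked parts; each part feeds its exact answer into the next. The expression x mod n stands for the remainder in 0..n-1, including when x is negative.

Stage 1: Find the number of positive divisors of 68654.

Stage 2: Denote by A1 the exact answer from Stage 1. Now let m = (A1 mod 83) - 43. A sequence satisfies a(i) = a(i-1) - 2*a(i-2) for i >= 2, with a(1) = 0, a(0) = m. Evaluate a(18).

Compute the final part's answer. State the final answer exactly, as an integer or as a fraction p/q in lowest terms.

21138

Stage 1: 68654 = 2 * 34327; number of divisors = (1+1) * (1+1) = 4; answer 4
Stage 2: A1 = 4; m = -39; a(2) = 1*(0) - 2*(-39) = 78; iterating: a(2)=78, a(3)=78, a(4)=-78, a(5)=-234, a(6)=-78, a(7)=390, a(8)=546, a(9)=-234, a(10)=-1326, a(11)=-858, a(12)=1794, a(13)=3510, a(14)=-78, a(15)=-7098, a(16)=-6942, a(17)=7254, a(18)=21138; answer 21138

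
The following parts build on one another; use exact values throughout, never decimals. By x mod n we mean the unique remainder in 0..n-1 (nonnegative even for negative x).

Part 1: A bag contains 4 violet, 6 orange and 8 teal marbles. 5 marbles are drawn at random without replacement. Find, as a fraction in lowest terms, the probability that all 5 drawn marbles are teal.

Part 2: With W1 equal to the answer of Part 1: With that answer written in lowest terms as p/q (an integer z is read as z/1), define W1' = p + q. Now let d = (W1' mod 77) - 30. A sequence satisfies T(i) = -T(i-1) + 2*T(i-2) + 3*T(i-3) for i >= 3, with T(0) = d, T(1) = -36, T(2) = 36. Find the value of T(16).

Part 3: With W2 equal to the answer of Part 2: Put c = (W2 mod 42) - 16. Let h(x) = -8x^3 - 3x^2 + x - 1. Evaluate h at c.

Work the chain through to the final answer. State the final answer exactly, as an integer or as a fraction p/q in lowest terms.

-65181

Part 1: total draws C(18,5) = 8568; favorable C(8,5) = 56; P = 1/153; answer 1/153
Part 2: W1 = 1/153; threaded value p + q = 154; d = -30; T(3) = -1*(36) + 2*(-36) + 3*(-30) = -198; iterating: T(3)=-198, T(4)=162, T(5)=-450, T(6)=180, T(7)=-594, T(8)=-396, T(9)=-252, T(10)=-2322, T(11)=630, T(12)=-6030, T(13)=324, T(14)=-10494, T(15)=-6948, T(16)=-13068; answer -13068
Part 3: W2 = -13068; c = 20; -8*(20)^3 - 3*(20)^2 + 1*(20)^1 - 1 = (-64000) + (-1200) + (20) + (-1) = -65181; answer -65181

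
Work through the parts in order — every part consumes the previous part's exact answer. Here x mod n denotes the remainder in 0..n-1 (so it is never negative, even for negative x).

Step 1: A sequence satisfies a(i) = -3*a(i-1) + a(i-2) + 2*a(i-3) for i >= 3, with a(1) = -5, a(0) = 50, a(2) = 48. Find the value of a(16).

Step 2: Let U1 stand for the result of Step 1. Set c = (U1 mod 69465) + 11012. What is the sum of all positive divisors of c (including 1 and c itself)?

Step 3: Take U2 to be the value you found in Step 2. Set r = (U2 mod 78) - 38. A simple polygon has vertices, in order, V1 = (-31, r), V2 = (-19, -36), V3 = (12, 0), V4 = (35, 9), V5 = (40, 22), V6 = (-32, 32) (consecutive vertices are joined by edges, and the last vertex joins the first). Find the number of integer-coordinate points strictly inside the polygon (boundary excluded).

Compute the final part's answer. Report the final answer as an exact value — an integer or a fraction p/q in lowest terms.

Step 1: a(3) = -3*(48) + 1*(-5) + 2*(50) = -49; iterating: a(3)=-49, a(4)=185, a(5)=-508, a(6)=1611, a(7)=-4971, a(8)=15508, a(9)=-48273, a(10)=150385, a(11)=-468412, a(12)=1459075, a(13)=-4544867, a(14)=14156852, a(15)=-44097273, a(16)=137358937; answer 137358937
Step 2: U1 = 137358937; c = 37644; 37644 = 2^2 * 3 * 3137; sigma = (1 + 2 + 4) * (1 + 3) * (1 + 3137) = 7 * 4 * 3138 = 87864; answer 87864
Step 3: U2 = 87864; r = -2; cross terms: (-31*-36 - -19*-2)=1078, (-19*0 - 12*-36)=432, (12*9 - 35*0)=108, (35*22 - 40*9)=410, (40*32 - -32*22)=1984, (-32*-2 - -31*32)=1056; twice the area = |5068| = 5068; area = 2534; boundary points = 2 + 1 + 1 + 1 + 2 + 1 = 8; strictly interior points = area - boundary/2 + 1 = 2531; answer 2531

2531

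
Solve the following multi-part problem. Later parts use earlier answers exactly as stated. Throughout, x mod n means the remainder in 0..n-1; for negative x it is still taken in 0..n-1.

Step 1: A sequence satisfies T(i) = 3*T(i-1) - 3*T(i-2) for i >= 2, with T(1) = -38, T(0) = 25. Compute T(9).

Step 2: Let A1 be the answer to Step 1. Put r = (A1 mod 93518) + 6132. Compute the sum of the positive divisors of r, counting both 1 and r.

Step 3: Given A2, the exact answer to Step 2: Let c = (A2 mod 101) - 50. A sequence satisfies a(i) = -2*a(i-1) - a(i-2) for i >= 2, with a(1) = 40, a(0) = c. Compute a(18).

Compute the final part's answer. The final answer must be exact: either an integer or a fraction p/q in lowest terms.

Step 1: T(2) = 3*(-38) - 3*(25) = -189; iterating: T(2)=-189, T(3)=-453, T(4)=-792, T(5)=-1017, T(6)=-675, T(7)=1026, T(8)=5103, T(9)=12231; answer 12231
Step 2: A1 = 12231; r = 18363; 18363 = 3 * 6121; sigma = (1 + 3) * (1 + 6121) = 4 * 6122 = 24488; answer 24488
Step 3: A2 = 24488; c = -4; a(2) = -2*(40) - 1*(-4) = -76; iterating: a(2)=-76, a(3)=112, a(4)=-148, a(5)=184, a(6)=-220, a(7)=256, a(8)=-292, a(9)=328, a(10)=-364, a(11)=400, a(12)=-436, a(13)=472, a(14)=-508, a(15)=544, a(16)=-580, a(17)=616, a(18)=-652; answer -652

-652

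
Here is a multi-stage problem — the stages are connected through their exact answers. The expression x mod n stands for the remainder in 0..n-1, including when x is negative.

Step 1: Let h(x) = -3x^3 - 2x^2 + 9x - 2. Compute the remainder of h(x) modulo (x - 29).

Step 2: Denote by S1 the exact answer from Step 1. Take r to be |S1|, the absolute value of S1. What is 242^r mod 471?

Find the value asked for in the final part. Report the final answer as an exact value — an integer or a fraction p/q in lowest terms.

208

Step 1: remainder = value at the root: -3*(29)^3 - 2*(29)^2 + 9*(29)^1 - 2 = (-73167) + (-1682) + (261) + (-2) = -74590; answer -74590
Step 2: S1 = -74590; r = 74590; squarings mod 471: 242^1=242, 242^2=160, 242^4=166, 242^8=238, 242^16=124, 242^32=304, 242^64=100, 242^128=109, 242^256=106, 242^512=403, 242^1024=385, 242^2048=331, 242^4096=289, 242^8192=154, 242^16384=166, 242^32768=238, 242^65536=124; 242^74590 = 242^2 * 242^4 * 242^8 * 242^16 * 242^64 * 242^256 * 242^512 * 242^8192 * 242^65536 = 208 (mod 471); answer 208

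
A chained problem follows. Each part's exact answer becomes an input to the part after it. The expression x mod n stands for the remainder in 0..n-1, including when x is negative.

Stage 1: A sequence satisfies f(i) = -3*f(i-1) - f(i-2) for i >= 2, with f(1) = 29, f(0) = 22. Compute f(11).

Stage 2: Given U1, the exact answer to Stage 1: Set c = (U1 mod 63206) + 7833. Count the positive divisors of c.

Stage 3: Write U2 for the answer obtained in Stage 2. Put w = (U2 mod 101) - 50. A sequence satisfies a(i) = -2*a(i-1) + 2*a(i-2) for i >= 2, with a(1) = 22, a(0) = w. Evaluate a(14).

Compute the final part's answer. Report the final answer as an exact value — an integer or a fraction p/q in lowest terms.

-19653632

Stage 1: f(2) = -3*(29) - 1*(22) = -109; iterating: f(2)=-109, f(3)=298, f(4)=-785, f(5)=2057, f(6)=-5386, f(7)=14101, f(8)=-36917, f(9)=96650, f(10)=-253033, f(11)=662449; answer 662449
Stage 2: U1 = 662449; c = 38222; 38222 = 2 * 29 * 659; number of divisors = (1+1) * (1+1) * (1+1) = 8; answer 8
Stage 3: U2 = 8; w = -42; a(2) = -2*(22) + 2*(-42) = -128; iterating: a(2)=-128, a(3)=300, a(4)=-856, a(5)=2312, a(6)=-6336, a(7)=17296, a(8)=-47264, a(9)=129120, a(10)=-352768, a(11)=963776, a(12)=-2633088, a(13)=7193728, a(14)=-19653632; answer -19653632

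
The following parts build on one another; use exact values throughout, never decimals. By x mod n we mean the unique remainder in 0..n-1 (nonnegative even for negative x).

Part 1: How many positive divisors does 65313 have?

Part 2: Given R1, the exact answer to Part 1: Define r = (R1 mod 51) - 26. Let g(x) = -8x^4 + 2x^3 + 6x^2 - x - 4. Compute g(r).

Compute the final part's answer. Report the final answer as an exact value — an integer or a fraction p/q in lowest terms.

Part 1: 65313 = 3^3 * 41 * 59; number of divisors = (3+1) * (1+1) * (1+1) = 16; answer 16
Part 2: R1 = 16; r = -10; -8*(-10)^4 + 2*(-10)^3 + 6*(-10)^2 - 1*(-10)^1 - 4 = (-80000) + (-2000) + (600) + (10) + (-4) = -81394; answer -81394

-81394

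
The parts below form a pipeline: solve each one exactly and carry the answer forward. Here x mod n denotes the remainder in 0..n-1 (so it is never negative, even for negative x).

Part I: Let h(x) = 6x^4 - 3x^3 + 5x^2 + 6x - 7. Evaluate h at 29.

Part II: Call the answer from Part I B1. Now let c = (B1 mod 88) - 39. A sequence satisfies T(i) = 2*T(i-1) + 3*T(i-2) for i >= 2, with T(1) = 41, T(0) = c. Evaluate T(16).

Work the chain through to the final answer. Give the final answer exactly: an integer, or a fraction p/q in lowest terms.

Part I: 6*(29)^4 - 3*(29)^3 + 5*(29)^2 + 6*(29)^1 - 7 = (4243686) + (-73167) + (4205) + (174) + (-7) = 4174891; answer 4174891
Part II: B1 = 4174891; c = 44; T(2) = 2*(41) + 3*(44) = 214; iterating: T(2)=214, T(3)=551, T(4)=1744, T(5)=5141, T(6)=15514, T(7)=46451, T(8)=139444, T(9)=418241, T(10)=1254814, T(11)=3764351, T(12)=11293144, T(13)=33879341, T(14)=101638114, T(15)=304914251, T(16)=914742844; answer 914742844

914742844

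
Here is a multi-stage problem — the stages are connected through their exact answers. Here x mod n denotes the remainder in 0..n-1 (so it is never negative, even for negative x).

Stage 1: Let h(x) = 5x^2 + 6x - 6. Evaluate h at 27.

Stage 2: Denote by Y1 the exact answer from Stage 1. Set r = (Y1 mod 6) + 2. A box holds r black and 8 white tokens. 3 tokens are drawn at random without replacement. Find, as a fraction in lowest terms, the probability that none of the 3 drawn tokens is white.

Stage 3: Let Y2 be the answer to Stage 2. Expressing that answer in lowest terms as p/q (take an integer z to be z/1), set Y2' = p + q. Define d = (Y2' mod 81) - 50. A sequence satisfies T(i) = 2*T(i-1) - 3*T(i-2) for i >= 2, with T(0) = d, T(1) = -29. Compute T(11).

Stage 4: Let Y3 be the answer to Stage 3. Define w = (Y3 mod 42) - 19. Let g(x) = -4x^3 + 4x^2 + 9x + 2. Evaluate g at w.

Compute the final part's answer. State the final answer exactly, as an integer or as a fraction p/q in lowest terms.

956

Stage 1: 5*(27)^2 + 6*(27)^1 - 6 = (3645) + (162) + (-6) = 3801; answer 3801
Stage 2: Y1 = 3801; r = 5; total draws C(13,3) = 286; favorable C(5,3) = 10; P = 5/143; answer 5/143
Stage 3: Y2 = 5/143; threaded value p + q = 148; d = 17; T(2) = 2*(-29) - 3*(17) = -109; iterating: T(2)=-109, T(3)=-131, T(4)=65, T(5)=523, T(6)=851, T(7)=133, T(8)=-2287, T(9)=-4973, T(10)=-3085, T(11)=8749; answer 8749
Stage 4: Y3 = 8749; w = -6; -4*(-6)^3 + 4*(-6)^2 + 9*(-6)^1 + 2 = (864) + (144) + (-54) + (2) = 956; answer 956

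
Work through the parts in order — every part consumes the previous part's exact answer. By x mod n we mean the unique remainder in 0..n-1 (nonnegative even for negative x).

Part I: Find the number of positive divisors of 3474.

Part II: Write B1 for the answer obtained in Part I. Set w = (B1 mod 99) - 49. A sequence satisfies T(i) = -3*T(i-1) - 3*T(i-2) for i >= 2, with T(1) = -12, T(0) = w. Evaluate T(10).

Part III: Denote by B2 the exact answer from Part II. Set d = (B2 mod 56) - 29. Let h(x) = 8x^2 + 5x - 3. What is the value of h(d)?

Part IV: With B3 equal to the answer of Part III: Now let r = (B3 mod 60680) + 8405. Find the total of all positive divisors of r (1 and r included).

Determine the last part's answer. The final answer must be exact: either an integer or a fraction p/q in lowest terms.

10800

Part I: 3474 = 2 * 3^2 * 193; number of divisors = (1+1) * (2+1) * (1+1) = 12; answer 12
Part II: B1 = 12; w = -37; T(2) = -3*(-12) - 3*(-37) = 147; iterating: T(2)=147, T(3)=-405, T(4)=774, T(5)=-1107, T(6)=999, T(7)=324, T(8)=-3969, T(9)=10935, T(10)=-20898; answer -20898
Part III: B2 = -20898; d = 17; 8*(17)^2 + 5*(17)^1 - 3 = (2312) + (85) + (-3) = 2394; answer 2394
Part IV: B3 = 2394; r = 10799; 10799 is prime, so its only divisors are 1 and 10799; sigma = 1 + 10799 = 10800; answer 10800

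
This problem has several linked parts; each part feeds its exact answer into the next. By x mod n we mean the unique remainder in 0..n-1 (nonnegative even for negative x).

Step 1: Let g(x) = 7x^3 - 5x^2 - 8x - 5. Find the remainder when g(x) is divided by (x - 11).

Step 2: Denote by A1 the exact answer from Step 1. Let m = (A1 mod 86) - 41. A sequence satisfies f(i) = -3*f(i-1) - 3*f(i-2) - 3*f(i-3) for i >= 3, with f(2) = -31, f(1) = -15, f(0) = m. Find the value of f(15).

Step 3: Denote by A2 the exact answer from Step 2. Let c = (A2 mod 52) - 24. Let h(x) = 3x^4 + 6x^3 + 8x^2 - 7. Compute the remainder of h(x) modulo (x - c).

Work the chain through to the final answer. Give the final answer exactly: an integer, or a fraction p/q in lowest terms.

Step 1: remainder = value at the root: 7*(11)^3 - 5*(11)^2 - 8*(11)^1 - 5 = (9317) + (-605) + (-88) + (-5) = 8619; answer 8619
Step 2: A1 = 8619; m = -22; f(3) = -3*(-31) - 3*(-15) - 3*(-22) = 204; iterating: f(3)=204, f(4)=-474, f(5)=903, f(6)=-1899, f(7)=4410, f(8)=-10242, f(9)=23193, f(10)=-52083, f(11)=117396, f(12)=-265518, f(13)=600615, f(14)=-1357479, f(15)=3067146; answer 3067146
Step 3: A2 = 3067146; c = 6; remainder = value at the root: 3*(6)^4 + 6*(6)^3 + 8*(6)^2 - 7 = (3888) + (1296) + (288) + (-7) = 5465; answer 5465

5465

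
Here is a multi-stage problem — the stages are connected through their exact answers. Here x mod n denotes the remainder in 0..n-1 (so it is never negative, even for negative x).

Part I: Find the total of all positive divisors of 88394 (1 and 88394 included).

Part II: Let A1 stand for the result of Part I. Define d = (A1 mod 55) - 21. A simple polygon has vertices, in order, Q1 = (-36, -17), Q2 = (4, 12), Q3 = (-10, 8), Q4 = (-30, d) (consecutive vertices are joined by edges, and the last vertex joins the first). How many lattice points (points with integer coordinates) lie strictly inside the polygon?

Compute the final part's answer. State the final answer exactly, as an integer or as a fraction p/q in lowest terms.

578

Part I: 88394 = 2 * 193 * 229; sigma = (1 + 2) * (1 + 193) * (1 + 229) = 3 * 194 * 230 = 133860; answer 133860
Part II: A1 = 133860; d = 24; cross terms: (-36*12 - 4*-17)=-364, (4*8 - -10*12)=152, (-10*24 - -30*8)=0, (-30*-17 - -36*24)=1374; twice the area = |1162| = 1162; area = 581; boundary points = 1 + 2 + 4 + 1 = 8; strictly interior points = area - boundary/2 + 1 = 578; answer 578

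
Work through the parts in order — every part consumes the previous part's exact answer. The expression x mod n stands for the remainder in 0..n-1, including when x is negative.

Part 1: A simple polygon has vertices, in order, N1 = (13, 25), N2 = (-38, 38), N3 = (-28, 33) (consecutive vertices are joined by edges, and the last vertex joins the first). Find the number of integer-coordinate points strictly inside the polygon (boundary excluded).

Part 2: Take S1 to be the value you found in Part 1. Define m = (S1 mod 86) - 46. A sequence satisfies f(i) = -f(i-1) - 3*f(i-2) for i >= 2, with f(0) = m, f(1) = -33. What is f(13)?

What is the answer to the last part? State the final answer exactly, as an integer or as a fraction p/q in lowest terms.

26487

Part 1: cross terms: (13*38 - -38*25)=1444, (-38*33 - -28*38)=-190, (-28*25 - 13*33)=-1129; twice the area = |125| = 125; area = 125/2; boundary points = 1 + 5 + 1 = 7; strictly interior points = area - boundary/2 + 1 = 60; answer 60
Part 2: S1 = 60; m = 14; f(2) = -1*(-33) - 3*(14) = -9; iterating: f(2)=-9, f(3)=108, f(4)=-81, f(5)=-243, f(6)=486, f(7)=243, f(8)=-1701, f(9)=972, f(10)=4131, f(11)=-7047, f(12)=-5346, f(13)=26487; answer 26487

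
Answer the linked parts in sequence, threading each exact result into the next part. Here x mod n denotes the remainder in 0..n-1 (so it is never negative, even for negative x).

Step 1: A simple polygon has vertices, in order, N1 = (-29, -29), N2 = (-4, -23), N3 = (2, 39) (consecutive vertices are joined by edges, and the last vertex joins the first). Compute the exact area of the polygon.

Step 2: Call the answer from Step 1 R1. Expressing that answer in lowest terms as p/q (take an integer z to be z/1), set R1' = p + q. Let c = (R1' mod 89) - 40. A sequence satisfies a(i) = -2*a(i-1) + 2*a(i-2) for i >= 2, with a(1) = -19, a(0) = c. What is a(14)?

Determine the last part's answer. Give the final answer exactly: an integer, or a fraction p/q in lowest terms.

8716160

Step 1: cross terms: (-29*-23 - -4*-29)=551, (-4*39 - 2*-23)=-110, (2*-29 - -29*39)=1073; twice the area = |1514| = 1514; area = 757; answer 757
Step 2: R1 = 757; threaded value p + q = 758; c = 6; a(2) = -2*(-19) + 2*(6) = 50; iterating: a(2)=50, a(3)=-138, a(4)=376, a(5)=-1028, a(6)=2808, a(7)=-7672, a(8)=20960, a(9)=-57264, a(10)=156448, a(11)=-427424, a(12)=1167744, a(13)=-3190336, a(14)=8716160; answer 8716160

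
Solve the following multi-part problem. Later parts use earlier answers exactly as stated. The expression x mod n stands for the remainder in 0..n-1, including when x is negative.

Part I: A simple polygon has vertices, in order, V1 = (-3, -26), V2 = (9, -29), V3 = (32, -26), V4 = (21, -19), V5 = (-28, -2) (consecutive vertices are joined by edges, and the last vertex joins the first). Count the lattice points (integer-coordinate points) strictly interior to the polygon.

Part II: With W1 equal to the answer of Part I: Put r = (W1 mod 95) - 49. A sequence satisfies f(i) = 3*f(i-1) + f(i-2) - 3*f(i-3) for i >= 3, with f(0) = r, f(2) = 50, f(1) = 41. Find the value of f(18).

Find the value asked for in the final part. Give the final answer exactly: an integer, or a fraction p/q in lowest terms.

Part I: cross terms: (-3*-29 - 9*-26)=321, (9*-26 - 32*-29)=694, (32*-19 - 21*-26)=-62, (21*-2 - -28*-19)=-574, (-28*-26 - -3*-2)=722; twice the area = |1101| = 1101; area = 1101/2; boundary points = 3 + 1 + 1 + 1 + 1 = 7; strictly interior points = area - boundary/2 + 1 = 548; answer 548
Part II: W1 = 548; r = 24; f(3) = 3*(50) + 1*(41) - 3*(24) = 119; iterating: f(3)=119, f(4)=284, f(5)=821, f(6)=2390, f(7)=7139, f(8)=21344, f(9)=64001, f(10)=191930, f(11)=575759, f(12)=1727204, f(13)=5181581, f(14)=15544670, f(15)=46633979, f(16)=139901864, f(17)=419705561, f(18)=1259116610; answer 1259116610

1259116610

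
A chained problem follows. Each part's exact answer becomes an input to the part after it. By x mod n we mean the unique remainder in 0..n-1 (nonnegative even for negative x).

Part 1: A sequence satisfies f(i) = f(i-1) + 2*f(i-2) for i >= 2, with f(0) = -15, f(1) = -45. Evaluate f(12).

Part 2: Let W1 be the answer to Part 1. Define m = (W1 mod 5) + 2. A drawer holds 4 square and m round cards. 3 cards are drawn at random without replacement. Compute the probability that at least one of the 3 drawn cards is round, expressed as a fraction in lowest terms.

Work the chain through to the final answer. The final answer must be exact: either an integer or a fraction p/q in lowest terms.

Part 1: f(2) = 1*(-45) + 2*(-15) = -75; iterating: f(2)=-75, f(3)=-165, f(4)=-315, f(5)=-645, f(6)=-1275, f(7)=-2565, f(8)=-5115, f(9)=-10245, f(10)=-20475, f(11)=-40965, f(12)=-81915; answer -81915
Part 2: W1 = -81915; m = 2; total draws C(6,3) = 20; complement C(4,3) = 4; favorable 20 - 4 = 16; P = 4/5; answer 4/5

4/5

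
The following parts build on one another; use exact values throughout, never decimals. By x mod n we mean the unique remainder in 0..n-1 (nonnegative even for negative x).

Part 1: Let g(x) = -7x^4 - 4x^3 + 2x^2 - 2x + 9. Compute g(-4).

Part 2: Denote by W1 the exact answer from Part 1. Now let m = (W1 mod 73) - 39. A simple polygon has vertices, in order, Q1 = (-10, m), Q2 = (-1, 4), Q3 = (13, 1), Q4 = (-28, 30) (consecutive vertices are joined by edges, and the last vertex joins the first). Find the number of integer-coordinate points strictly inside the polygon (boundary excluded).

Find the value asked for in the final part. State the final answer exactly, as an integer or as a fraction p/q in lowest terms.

216

Part 1: -7*(-4)^4 - 4*(-4)^3 + 2*(-4)^2 - 2*(-4)^1 + 9 = (-1792) + (256) + (32) + (8) + (9) = -1487; answer -1487
Part 2: W1 = -1487; m = 7; cross terms: (-10*4 - -1*7)=-33, (-1*1 - 13*4)=-53, (13*30 - -28*1)=418, (-28*7 - -10*30)=104; twice the area = |436| = 436; area = 218; boundary points = 3 + 1 + 1 + 1 = 6; strictly interior points = area - boundary/2 + 1 = 216; answer 216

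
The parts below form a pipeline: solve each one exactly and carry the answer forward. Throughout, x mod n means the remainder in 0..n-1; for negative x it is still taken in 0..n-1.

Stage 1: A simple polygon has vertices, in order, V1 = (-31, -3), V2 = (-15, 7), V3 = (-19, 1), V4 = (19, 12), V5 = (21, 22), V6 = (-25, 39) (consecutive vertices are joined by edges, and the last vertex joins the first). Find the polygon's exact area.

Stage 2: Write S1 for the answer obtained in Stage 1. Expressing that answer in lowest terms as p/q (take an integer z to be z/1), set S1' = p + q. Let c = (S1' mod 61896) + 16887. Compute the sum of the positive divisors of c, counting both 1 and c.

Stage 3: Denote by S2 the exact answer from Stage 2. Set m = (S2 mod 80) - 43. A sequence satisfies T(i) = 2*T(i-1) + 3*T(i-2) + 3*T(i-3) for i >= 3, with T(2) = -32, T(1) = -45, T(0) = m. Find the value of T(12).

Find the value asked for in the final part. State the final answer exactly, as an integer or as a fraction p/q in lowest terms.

-7944974

Stage 1: cross terms: (-31*7 - -15*-3)=-262, (-15*1 - -19*7)=118, (-19*12 - 19*1)=-247, (19*22 - 21*12)=166, (21*39 - -25*22)=1369, (-25*-3 - -31*39)=1284; twice the area = |2428| = 2428; area = 1214; answer 1214
Stage 2: S1 = 1214; threaded value p + q = 1215; c = 18102; 18102 = 2 * 3 * 7 * 431; sigma = (1 + 2) * (1 + 3) * (1 + 7) * (1 + 431) = 3 * 4 * 8 * 432 = 41472; answer 41472
Stage 3: S2 = 41472; m = -11; T(3) = 2*(-32) + 3*(-45) + 3*(-11) = -232; iterating: T(3)=-232, T(4)=-695, T(5)=-2182, T(6)=-7145, T(7)=-22921, T(8)=-73823, T(9)=-237844, T(10)=-765920, T(11)=-2466841, T(12)=-7944974; answer -7944974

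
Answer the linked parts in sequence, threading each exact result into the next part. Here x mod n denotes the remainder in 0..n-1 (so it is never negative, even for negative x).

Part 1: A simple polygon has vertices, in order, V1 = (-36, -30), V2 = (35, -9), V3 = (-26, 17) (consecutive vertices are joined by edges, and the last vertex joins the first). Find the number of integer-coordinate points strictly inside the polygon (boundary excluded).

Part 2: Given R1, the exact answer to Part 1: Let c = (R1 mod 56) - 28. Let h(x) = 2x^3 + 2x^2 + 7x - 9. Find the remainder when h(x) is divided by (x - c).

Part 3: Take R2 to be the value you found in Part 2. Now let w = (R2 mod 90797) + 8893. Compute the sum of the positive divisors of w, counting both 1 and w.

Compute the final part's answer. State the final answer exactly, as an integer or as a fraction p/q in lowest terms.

49504

Part 1: cross terms: (-36*-9 - 35*-30)=1374, (35*17 - -26*-9)=361, (-26*-30 - -36*17)=1392; twice the area = |3127| = 3127; area = 3127/2; boundary points = 1 + 1 + 1 = 3; strictly interior points = area - boundary/2 + 1 = 1563; answer 1563
Part 2: R1 = 1563; c = 23; remainder = value at the root: 2*(23)^3 + 2*(23)^2 + 7*(23)^1 - 9 = (24334) + (1058) + (161) + (-9) = 25544; answer 25544
Part 3: R2 = 25544; w = 34437; 34437 = 3 * 13 * 883; sigma = (1 + 3) * (1 + 13) * (1 + 883) = 4 * 14 * 884 = 49504; answer 49504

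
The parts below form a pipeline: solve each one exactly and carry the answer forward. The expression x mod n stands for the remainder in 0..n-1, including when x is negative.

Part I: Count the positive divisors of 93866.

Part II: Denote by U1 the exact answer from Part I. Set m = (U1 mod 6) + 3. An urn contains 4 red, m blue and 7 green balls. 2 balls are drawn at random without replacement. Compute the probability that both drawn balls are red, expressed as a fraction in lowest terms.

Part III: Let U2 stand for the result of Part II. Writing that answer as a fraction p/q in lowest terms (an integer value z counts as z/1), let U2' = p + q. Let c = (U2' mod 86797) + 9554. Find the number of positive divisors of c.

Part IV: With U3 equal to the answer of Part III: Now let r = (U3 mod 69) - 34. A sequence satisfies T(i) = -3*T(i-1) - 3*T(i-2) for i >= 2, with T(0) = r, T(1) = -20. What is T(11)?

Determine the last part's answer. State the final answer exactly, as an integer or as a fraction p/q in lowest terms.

Part I: 93866 = 2 * 46933; number of divisors = (1+1) * (1+1) = 4; answer 4
Part II: U1 = 4; m = 7; total draws C(18,2) = 153; favorable C(4,2) = 6; P = 2/51; answer 2/51
Part III: U2 = 2/51; threaded value p + q = 53; c = 9607; 9607 = 13 * 739; number of divisors = (1+1) * (1+1) = 4; answer 4
Part IV: U3 = 4; r = -30; T(2) = -3*(-20) - 3*(-30) = 150; iterating: T(2)=150, T(3)=-390, T(4)=720, T(5)=-990, T(6)=810, T(7)=540, T(8)=-4050, T(9)=10530, T(10)=-19440, T(11)=26730; answer 26730

26730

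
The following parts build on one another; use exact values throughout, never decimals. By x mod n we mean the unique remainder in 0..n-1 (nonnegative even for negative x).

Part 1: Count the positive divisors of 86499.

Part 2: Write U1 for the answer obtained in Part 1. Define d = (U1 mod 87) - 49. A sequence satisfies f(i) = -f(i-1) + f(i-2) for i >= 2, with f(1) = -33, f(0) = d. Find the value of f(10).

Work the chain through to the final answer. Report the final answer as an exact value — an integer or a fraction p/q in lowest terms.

Part 1: 86499 = 3^2 * 7 * 1373; number of divisors = (2+1) * (1+1) * (1+1) = 12; answer 12
Part 2: U1 = 12; d = -37; f(2) = -1*(-33) + 1*(-37) = -4; iterating: f(2)=-4, f(3)=-29, f(4)=25, f(5)=-54, f(6)=79, f(7)=-133, f(8)=212, f(9)=-345, f(10)=557; answer 557

557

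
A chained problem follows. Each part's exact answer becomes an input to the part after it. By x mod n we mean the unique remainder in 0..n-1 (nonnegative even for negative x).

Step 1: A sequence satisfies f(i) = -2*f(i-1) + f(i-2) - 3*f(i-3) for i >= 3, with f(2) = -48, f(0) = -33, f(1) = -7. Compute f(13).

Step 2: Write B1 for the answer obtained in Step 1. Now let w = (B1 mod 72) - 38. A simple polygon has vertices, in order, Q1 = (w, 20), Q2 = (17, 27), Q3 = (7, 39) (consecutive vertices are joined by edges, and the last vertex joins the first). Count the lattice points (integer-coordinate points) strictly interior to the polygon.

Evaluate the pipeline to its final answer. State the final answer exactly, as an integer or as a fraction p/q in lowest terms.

Step 1: f(3) = -2*(-48) + 1*(-7) - 3*(-33) = 188; iterating: f(3)=188, f(4)=-403, f(5)=1138, f(6)=-3243, f(7)=8833, f(8)=-24323, f(9)=67208, f(10)=-185238, f(11)=510653, f(12)=-1408168, f(13)=3882703; answer 3882703
Step 2: B1 = 3882703; w = -7; cross terms: (-7*27 - 17*20)=-529, (17*39 - 7*27)=474, (7*20 - -7*39)=413; twice the area = |358| = 358; area = 179; boundary points = 1 + 2 + 1 = 4; strictly interior points = area - boundary/2 + 1 = 178; answer 178

178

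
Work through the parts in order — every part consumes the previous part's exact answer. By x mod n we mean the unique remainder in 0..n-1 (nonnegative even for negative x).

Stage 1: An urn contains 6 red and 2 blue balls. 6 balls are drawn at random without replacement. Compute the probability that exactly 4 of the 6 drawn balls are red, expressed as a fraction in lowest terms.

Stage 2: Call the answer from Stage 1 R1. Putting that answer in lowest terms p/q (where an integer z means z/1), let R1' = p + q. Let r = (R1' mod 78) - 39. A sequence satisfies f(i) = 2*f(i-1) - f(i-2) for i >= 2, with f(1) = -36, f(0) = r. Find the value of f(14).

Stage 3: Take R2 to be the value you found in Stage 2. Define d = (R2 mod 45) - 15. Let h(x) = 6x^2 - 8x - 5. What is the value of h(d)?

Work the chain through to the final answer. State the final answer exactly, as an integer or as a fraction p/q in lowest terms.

1059

Stage 1: total draws C(8,6) = 28; favorable C(6,4)*C(2,2) = 15; P = 15/28; answer 15/28
Stage 2: R1 = 15/28; threaded value p + q = 43; r = 4; f(2) = 2*(-36) - 1*(4) = -76; iterating: f(2)=-76, f(3)=-116, f(4)=-156, f(5)=-196, f(6)=-236, f(7)=-276, f(8)=-316, f(9)=-356, f(10)=-396, f(11)=-436, f(12)=-476, f(13)=-516, f(14)=-556; answer -556
Stage 3: R2 = -556; d = 14; 6*(14)^2 - 8*(14)^1 - 5 = (1176) + (-112) + (-5) = 1059; answer 1059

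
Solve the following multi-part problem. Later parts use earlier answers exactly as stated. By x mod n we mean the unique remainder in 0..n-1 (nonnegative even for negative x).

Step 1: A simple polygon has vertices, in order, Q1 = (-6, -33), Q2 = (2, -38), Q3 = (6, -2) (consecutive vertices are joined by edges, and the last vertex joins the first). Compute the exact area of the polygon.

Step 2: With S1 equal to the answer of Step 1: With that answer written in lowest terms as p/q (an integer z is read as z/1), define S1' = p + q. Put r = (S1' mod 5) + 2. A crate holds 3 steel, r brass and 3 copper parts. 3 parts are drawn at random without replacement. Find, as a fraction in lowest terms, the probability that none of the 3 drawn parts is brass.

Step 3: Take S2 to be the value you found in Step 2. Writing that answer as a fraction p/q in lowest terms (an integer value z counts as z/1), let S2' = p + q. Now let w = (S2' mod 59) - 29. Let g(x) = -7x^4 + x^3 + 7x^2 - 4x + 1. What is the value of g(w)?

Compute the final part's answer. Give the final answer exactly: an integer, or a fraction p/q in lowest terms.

Step 1: cross terms: (-6*-38 - 2*-33)=294, (2*-2 - 6*-38)=224, (6*-33 - -6*-2)=-210; twice the area = |308| = 308; area = 154; answer 154
Step 2: S1 = 154; threaded value p + q = 155; r = 2; total draws C(8,3) = 56; favorable C(6,3) = 20; P = 5/14; answer 5/14
Step 3: S2 = 5/14; threaded value p + q = 19; w = -10; -7*(-10)^4 + 1*(-10)^3 + 7*(-10)^2 - 4*(-10)^1 + 1 = (-70000) + (-1000) + (700) + (40) + (1) = -70259; answer -70259

-70259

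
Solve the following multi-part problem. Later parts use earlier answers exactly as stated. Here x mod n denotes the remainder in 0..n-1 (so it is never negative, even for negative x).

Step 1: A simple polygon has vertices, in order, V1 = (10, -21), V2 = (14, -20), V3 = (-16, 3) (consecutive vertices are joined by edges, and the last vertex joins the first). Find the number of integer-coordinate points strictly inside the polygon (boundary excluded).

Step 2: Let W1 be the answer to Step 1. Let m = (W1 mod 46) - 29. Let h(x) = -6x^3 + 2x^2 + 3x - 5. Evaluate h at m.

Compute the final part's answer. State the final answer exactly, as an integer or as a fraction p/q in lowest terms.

Step 1: cross terms: (10*-20 - 14*-21)=94, (14*3 - -16*-20)=-278, (-16*-21 - 10*3)=306; twice the area = |122| = 122; area = 61; boundary points = 1 + 1 + 2 = 4; strictly interior points = area - boundary/2 + 1 = 60; answer 60
Step 2: W1 = 60; m = -15; -6*(-15)^3 + 2*(-15)^2 + 3*(-15)^1 - 5 = (20250) + (450) + (-45) + (-5) = 20650; answer 20650

20650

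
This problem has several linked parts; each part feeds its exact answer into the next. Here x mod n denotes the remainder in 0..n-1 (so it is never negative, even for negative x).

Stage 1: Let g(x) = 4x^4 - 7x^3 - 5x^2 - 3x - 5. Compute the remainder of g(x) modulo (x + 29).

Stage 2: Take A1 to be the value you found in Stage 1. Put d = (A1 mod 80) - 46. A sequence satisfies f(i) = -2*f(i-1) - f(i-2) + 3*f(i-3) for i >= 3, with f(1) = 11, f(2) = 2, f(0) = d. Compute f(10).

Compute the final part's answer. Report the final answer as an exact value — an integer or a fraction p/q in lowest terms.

-2123

Stage 1: remainder = value at the root: 4*(-29)^4 - 7*(-29)^3 - 5*(-29)^2 - 3*(-29)^1 - 5 = (2829124) + (170723) + (-4205) + (87) + (-5) = 2995724; answer 2995724
Stage 2: A1 = 2995724; d = -2; f(3) = -2*(2) - 1*(11) + 3*(-2) = -21; iterating: f(3)=-21, f(4)=73, f(5)=-119, f(6)=102, f(7)=134, f(8)=-727, f(9)=1626, f(10)=-2123; answer -2123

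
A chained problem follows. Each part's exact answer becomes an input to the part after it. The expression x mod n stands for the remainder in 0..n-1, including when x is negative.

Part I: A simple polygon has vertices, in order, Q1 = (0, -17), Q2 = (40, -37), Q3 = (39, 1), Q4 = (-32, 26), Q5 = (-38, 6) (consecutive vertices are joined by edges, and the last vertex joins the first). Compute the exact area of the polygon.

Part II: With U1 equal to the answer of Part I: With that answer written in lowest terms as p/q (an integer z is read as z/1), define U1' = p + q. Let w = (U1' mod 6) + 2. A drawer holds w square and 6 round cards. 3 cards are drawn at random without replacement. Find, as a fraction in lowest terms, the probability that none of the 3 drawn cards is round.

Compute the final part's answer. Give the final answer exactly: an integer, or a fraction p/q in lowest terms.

Part I: cross terms: (0*-37 - 40*-17)=680, (40*1 - 39*-37)=1483, (39*26 - -32*1)=1046, (-32*6 - -38*26)=796, (-38*-17 - 0*6)=646; twice the area = |4651| = 4651; area = 4651/2; answer 4651/2
Part II: U1 = 4651/2; threaded value p + q = 4653; w = 5; total draws C(11,3) = 165; favorable C(5,3) = 10; P = 2/33; answer 2/33

2/33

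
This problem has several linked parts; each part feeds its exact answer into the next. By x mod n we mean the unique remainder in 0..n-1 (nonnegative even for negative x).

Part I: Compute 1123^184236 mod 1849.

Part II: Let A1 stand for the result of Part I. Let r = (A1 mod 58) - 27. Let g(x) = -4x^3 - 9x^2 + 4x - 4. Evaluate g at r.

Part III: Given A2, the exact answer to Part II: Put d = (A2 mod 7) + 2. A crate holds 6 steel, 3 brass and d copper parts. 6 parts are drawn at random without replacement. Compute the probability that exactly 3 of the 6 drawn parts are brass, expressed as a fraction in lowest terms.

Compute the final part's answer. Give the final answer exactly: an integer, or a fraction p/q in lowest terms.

Part I: squarings mod 1849: 1123^1=1123, 1123^2=111, 1123^4=1227, 1123^8=443, 1123^16=255, 1123^32=310, 1123^64=1801, 1123^128=455, 1123^256=1786, 1123^512=271, 1123^1024=1330, 1123^2048=1256, 1123^4096=339, 1123^8192=283, 1123^16384=582, 1123^32768=357, 1123^65536=1717, 1123^131072=783; 1123^184236 = 1123^4 * 1123^8 * 1123^32 * 1123^128 * 1123^256 * 1123^512 * 1123^1024 * 1123^2048 * 1123^16384 * 1123^32768 * 1123^131072 = 176 (mod 1849); answer 176
Part II: A1 = 176; r = -25; -4*(-25)^3 - 9*(-25)^2 + 4*(-25)^1 - 4 = (62500) + (-5625) + (-100) + (-4) = 56771; answer 56771
Part III: A2 = 56771; d = 3; total draws C(12,6) = 924; favorable C(3,3)*C(9,3) = 84; P = 1/11; answer 1/11

1/11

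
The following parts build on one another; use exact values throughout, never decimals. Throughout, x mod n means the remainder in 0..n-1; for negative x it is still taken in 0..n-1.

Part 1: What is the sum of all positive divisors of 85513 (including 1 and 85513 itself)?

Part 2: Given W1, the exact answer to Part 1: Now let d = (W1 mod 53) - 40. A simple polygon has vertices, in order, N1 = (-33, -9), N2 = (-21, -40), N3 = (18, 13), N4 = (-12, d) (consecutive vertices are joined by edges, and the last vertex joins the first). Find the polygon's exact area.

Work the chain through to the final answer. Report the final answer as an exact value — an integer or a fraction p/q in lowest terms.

Part 1: 85513 is prime, so its only divisors are 1 and 85513; sigma = 1 + 85513 = 85514; answer 85514
Part 2: W1 = 85514; d = -15; cross terms: (-33*-40 - -21*-9)=1131, (-21*13 - 18*-40)=447, (18*-15 - -12*13)=-114, (-12*-9 - -33*-15)=-387; twice the area = |1077| = 1077; area = 1077/2; answer 1077/2

1077/2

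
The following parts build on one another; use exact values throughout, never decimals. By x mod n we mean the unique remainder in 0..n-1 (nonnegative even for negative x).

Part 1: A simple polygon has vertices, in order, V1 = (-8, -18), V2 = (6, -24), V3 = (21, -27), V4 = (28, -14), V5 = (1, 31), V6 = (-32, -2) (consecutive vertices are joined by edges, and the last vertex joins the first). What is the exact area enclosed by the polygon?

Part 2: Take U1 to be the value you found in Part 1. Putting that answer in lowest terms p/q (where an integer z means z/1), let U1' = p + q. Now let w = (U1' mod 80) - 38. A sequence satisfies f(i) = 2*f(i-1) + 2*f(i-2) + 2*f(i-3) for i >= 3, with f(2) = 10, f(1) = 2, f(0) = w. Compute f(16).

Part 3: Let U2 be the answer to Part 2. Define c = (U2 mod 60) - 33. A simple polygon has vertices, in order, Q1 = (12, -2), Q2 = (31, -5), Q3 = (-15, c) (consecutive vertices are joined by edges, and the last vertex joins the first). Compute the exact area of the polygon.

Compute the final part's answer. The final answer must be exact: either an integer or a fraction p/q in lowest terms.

Part 1: cross terms: (-8*-24 - 6*-18)=300, (6*-27 - 21*-24)=342, (21*-14 - 28*-27)=462, (28*31 - 1*-14)=882, (1*-2 - -32*31)=990, (-32*-18 - -8*-2)=560; twice the area = |3536| = 3536; area = 1768; answer 1768
Part 2: U1 = 1768; threaded value p + q = 1769; w = -29; f(3) = 2*(10) + 2*(2) + 2*(-29) = -34; iterating: f(3)=-34, f(4)=-44, f(5)=-136, f(6)=-428, f(7)=-1216, f(8)=-3560, f(9)=-10408, f(10)=-30368, f(11)=-88672, f(12)=-258896, f(13)=-755872, f(14)=-2206880, f(15)=-6443296, f(16)=-18812096; answer -18812096
Part 3: U2 = -18812096; c = -29; cross terms: (12*-5 - 31*-2)=2, (31*-29 - -15*-5)=-974, (-15*-2 - 12*-29)=378; twice the area = |-594| = 594; area = 297; answer 297

297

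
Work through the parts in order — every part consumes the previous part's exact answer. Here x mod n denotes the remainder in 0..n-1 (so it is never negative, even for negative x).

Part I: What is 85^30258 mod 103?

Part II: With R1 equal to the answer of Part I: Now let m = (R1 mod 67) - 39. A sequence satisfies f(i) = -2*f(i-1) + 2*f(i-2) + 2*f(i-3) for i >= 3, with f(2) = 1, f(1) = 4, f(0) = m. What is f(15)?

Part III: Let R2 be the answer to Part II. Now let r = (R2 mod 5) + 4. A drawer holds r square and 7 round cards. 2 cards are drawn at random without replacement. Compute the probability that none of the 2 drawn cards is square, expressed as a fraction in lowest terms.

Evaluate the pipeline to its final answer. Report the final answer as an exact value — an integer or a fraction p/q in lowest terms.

Part I: squarings mod 103: 85^1=85, 85^2=15, 85^4=19, 85^8=52, 85^16=26, 85^32=58, 85^64=68, 85^128=92, 85^256=18, 85^512=15, 85^1024=19, 85^2048=52, 85^4096=26, 85^8192=58, 85^16384=68; 85^30258 = 85^2 * 85^16 * 85^32 * 85^512 * 85^1024 * 85^4096 * 85^8192 * 85^16384 = 93 (mod 103); answer 93
Part II: R1 = 93; m = -13; f(3) = -2*(1) + 2*(4) + 2*(-13) = -20; iterating: f(3)=-20, f(4)=50, f(5)=-138, f(6)=336, f(7)=-848, f(8)=2092, f(9)=-5208, f(10)=12904, f(11)=-32040, f(12)=79472, f(13)=-197216, f(14)=489296, f(15)=-1214080; answer -1214080
Part III: R2 = -1214080; r = 4; total draws C(11,2) = 55; favorable C(7,2) = 21; P = 21/55; answer 21/55

21/55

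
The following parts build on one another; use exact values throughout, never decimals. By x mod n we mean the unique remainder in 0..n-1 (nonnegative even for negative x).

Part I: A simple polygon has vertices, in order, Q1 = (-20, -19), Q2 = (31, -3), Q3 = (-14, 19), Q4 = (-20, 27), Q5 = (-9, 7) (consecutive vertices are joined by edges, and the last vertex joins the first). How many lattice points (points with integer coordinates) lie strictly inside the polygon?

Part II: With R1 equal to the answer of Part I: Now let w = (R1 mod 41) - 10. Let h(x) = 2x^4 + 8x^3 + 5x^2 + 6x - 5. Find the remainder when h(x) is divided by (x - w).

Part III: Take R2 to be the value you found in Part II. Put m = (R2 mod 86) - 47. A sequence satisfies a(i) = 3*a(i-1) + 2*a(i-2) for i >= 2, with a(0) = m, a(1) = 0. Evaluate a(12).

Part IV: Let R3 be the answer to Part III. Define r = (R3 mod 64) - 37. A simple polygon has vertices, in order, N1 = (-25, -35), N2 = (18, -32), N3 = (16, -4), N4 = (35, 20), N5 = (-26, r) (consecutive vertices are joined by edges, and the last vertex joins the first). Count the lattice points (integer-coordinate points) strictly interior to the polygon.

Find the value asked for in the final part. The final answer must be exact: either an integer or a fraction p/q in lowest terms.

2508

Part I: cross terms: (-20*-3 - 31*-19)=649, (31*19 - -14*-3)=547, (-14*27 - -20*19)=2, (-20*7 - -9*27)=103, (-9*-19 - -20*7)=311; twice the area = |1612| = 1612; area = 806; boundary points = 1 + 1 + 2 + 1 + 1 = 6; strictly interior points = area - boundary/2 + 1 = 804; answer 804
Part II: R1 = 804; w = 15; remainder = value at the root: 2*(15)^4 + 8*(15)^3 + 5*(15)^2 + 6*(15)^1 - 5 = (101250) + (27000) + (1125) + (90) + (-5) = 129460; answer 129460
Part III: R2 = 129460; m = -17; a(2) = 3*(0) + 2*(-17) = -34; iterating: a(2)=-34, a(3)=-102, a(4)=-374, a(5)=-1326, a(6)=-4726, a(7)=-16830, a(8)=-59942, a(9)=-213486, a(10)=-760342, a(11)=-2707998, a(12)=-9644678; answer -9644678
Part IV: R3 = -9644678; r = 21; cross terms: (-25*-32 - 18*-35)=1430, (18*-4 - 16*-32)=440, (16*20 - 35*-4)=460, (35*21 - -26*20)=1255, (-26*-35 - -25*21)=1435; twice the area = |5020| = 5020; area = 2510; boundary points = 1 + 2 + 1 + 1 + 1 = 6; strictly interior points = area - boundary/2 + 1 = 2508; answer 2508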